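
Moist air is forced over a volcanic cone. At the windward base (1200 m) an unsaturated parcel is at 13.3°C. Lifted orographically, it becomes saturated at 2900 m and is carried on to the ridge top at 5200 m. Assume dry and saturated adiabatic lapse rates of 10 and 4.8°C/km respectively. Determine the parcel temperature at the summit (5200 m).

1200–2900 m, dry: Δz = 1.7 km ⇒ ΔT = -17°C; T = -3.7°C
2900–5200 m, saturated: Δz = 2.3 km ⇒ ΔT = -11.04°C; T = -14.74°C

-14.74°C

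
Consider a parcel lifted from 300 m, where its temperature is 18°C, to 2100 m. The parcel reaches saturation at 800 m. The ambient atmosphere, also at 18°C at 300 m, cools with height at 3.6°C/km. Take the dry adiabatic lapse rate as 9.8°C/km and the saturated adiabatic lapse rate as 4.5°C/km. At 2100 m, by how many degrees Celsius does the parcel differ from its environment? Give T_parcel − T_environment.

-4.27°C (parcel cooler than environment)

Parcel:
  300–800 m, dry: Δz = 0.5 km ⇒ ΔT = -4.9°C; T = 13.1°C
  800–2100 m, saturated: Δz = 1.3 km ⇒ ΔT = -5.85°C; T = 7.25°C
Environment:
  300–2100 m, environment: Δz = 1.8 km ⇒ ΔT = -6.48°C; T = 11.52°C
T_parcel − T_env = 7.25 − 11.52 = -4.27°C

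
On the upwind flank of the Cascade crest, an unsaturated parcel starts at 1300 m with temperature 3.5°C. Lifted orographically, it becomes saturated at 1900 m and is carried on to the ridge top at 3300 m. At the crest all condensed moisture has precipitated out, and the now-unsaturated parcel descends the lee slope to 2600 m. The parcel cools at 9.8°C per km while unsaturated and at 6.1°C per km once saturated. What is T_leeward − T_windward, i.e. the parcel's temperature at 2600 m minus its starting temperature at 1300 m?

Dry to 1900 m: -9.8 × 0.6 km = -5.88°C, so T = -2.38°C.
Saturated to 3300 m: -6.1 × 1.4 km = -8.54°C, so T = -10.92°C.
Dry descent to 2600 m: +9.8 × 0.7 km = +6.86°C, so T = -4.06°C.
Net change vs windward start: -4.06 − 3.5 = -7.56°C

-7.56°C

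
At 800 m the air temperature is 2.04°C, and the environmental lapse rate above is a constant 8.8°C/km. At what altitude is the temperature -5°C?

Height above start = (2.04 − (-5)) / 8.8 = 0.8 km
Altitude = 800 m + 800 m = 1600 m

1600 m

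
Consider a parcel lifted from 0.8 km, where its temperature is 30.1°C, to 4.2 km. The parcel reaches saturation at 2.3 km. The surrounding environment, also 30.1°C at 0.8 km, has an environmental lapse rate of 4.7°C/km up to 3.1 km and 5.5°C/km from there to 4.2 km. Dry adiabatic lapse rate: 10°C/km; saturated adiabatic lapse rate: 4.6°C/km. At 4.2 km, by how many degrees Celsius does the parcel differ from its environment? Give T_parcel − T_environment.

Parcel:
  Dry to 2300 m: -10 × 1.5 km = -15°C, so T = 15.1°C.
  Saturated to 4200 m: -4.6 × 1.9 km = -8.74°C, so T = 6.36°C.
Environment:
  Environment, lower layer to 3100 m: -4.7 × 2.3 km = -10.81°C, so T = 19.29°C.
  Environment, upper layer to 4200 m: -5.5 × 1.1 km = -6.05°C, so T = 13.24°C.
T_parcel − T_env = 6.36 − 13.24 = -6.88°C

-6.88°C (parcel cooler than environment)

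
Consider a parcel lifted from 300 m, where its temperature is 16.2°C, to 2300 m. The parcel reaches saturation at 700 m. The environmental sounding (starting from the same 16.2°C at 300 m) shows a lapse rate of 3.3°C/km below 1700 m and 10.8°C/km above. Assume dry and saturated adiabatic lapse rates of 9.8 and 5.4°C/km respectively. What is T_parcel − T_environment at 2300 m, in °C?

-1.46°C (parcel cooler than environment)

Parcel:
  From 300 m to 700 m (dry): cools by 9.8 × 0.4 = 3.92°C, giving 12.28°C.
  From 700 m to 2300 m (saturated): cools by 5.4 × 1.6 = 8.64°C, giving 3.64°C.
Environment:
  From 300 m to 1700 m (environment, lower layer): cools by 3.3 × 1.4 = 4.62°C, giving 11.58°C.
  From 1700 m to 2300 m (environment, upper layer): cools by 10.8 × 0.6 = 6.48°C, giving 5.1°C.
T_parcel − T_env = 3.64 − 5.1 = -1.46°C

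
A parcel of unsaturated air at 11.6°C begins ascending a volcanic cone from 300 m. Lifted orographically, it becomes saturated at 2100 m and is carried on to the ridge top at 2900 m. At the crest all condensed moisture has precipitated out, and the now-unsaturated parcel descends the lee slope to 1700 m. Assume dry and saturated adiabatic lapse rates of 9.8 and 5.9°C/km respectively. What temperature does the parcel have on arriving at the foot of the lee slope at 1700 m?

1°C

300 → 2100 m (dry, 9.8°C/km): ΔT = -9.8 × 1.8 = -17.64°C → T = -6.04°C
2100 → 2900 m (saturated, 5.9°C/km): ΔT = -5.9 × 0.8 = -4.72°C → T = -10.76°C
2900 → 1700 m (dry descent, 9.8°C/km): ΔT = +9.8 × 1.2 = +11.76°C → T = 1°C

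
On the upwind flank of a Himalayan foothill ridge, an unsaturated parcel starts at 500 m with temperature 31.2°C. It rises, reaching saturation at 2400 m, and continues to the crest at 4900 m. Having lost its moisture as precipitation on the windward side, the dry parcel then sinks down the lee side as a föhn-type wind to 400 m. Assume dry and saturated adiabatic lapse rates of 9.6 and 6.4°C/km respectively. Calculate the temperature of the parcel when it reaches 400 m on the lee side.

40.16°C

500–2400 m, dry: Δz = 1.9 km ⇒ ΔT = -18.24°C; T = 12.96°C
2400–4900 m, saturated: Δz = 2.5 km ⇒ ΔT = -16°C; T = -3.04°C
4900–400 m, dry descent: Δz = 4.5 km ⇒ ΔT = +43.2°C; T = 40.16°C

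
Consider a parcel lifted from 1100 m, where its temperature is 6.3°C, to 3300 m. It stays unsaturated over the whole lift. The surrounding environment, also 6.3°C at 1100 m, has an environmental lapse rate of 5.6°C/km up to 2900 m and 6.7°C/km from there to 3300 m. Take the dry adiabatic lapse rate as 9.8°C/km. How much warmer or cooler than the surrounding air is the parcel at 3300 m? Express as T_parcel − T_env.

Parcel:
  1100 → 3300 m (dry, 9.8°C/km): ΔT = -9.8 × 2.2 = -21.56°C → T = -15.26°C
Environment:
  1100 → 2900 m (environment, lower layer, 5.6°C/km): ΔT = -5.6 × 1.8 = -10.08°C → T = -3.78°C
  2900 → 3300 m (environment, upper layer, 6.7°C/km): ΔT = -6.7 × 0.4 = -2.68°C → T = -6.46°C
T_parcel − T_env = -15.26 − (-6.46) = -8.8°C

-8.8°C (parcel cooler than environment)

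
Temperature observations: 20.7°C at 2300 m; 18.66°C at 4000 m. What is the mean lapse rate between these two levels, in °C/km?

1.2°C/km

Γ = −ΔT/Δz = (20.7 − 18.66) / (4000 − 2300) m
  = 2.04°C / 1.7 km = 1.2°C/km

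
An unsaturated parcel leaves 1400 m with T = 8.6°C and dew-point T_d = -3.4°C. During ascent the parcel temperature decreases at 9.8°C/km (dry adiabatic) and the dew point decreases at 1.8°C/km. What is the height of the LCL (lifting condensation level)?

2900 m

T and T_d converge at 9.8 − 1.8 = 8°C per km
Height above start = (8.6 − (-3.4)) / 8 = 1.5 km
LCL altitude = 1400 m + 1500 m = 2900 m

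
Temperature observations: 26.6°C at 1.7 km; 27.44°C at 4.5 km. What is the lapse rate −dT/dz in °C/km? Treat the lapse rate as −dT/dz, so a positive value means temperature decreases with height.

Γ = −ΔT/Δz = (26.6 − 27.44) / (4500 − 1700) m
  = -0.84°C / 2.8 km = -0.3°C/km

-0.3°C/km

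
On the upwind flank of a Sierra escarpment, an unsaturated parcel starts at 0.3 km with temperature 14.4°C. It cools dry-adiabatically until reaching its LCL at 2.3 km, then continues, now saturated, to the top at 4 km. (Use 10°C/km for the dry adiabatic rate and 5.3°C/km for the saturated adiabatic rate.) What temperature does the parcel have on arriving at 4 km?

-14.61°C

300 → 2300 m (dry, 10°C/km): ΔT = -10 × 2 = -20°C → T = -5.6°C
2300 → 4000 m (saturated, 5.3°C/km): ΔT = -5.3 × 1.7 = -9.01°C → T = -14.61°C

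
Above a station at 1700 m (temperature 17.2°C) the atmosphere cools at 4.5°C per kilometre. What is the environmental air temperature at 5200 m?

1.45°C

1700–5200 m, environmental: Δz = 3.5 km ⇒ ΔT = -15.75°C; T = 1.45°C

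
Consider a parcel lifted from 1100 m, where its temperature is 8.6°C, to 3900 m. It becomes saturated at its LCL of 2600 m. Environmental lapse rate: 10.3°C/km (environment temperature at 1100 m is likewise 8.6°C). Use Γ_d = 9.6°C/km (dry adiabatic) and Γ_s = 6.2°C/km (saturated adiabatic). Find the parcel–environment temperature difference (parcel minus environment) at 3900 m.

Parcel:
  Dry to 2600 m: -9.6 × 1.5 km = -14.4°C, so T = -5.8°C.
  Saturated to 3900 m: -6.2 × 1.3 km = -8.06°C, so T = -13.86°C.
Environment:
  Environment to 3900 m: -10.3 × 2.8 km = -28.84°C, so T = -20.24°C.
T_parcel − T_env = -13.86 − (-20.24) = +6.38°C

+6.38°C (parcel warmer than environment)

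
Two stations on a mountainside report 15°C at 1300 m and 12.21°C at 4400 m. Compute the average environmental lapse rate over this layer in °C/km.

Γ = −ΔT/Δz = (15 − 12.21) / (4400 − 1300) m
  = 2.79°C / 3.1 km = 0.9°C/km

0.9°C/km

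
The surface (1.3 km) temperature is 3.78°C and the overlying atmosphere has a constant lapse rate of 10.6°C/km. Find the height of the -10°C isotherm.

Height above start = (3.78 − (-10)) / 10.6 = 1.3 km
Altitude = 1300 m + 1300 m = 2600 m

2.6 km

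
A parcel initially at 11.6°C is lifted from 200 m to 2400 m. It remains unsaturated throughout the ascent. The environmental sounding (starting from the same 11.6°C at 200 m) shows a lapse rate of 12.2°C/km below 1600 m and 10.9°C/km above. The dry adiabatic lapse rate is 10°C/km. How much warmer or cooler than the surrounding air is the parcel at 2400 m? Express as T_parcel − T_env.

+3.8°C (parcel warmer than environment)

Parcel:
  Dry to 2400 m: -10 × 2.2 km = -22°C, so T = -10.4°C.
Environment:
  Environment, lower layer to 1600 m: -12.2 × 1.4 km = -17.08°C, so T = -5.48°C.
  Environment, upper layer to 2400 m: -10.9 × 0.8 km = -8.72°C, so T = -14.2°C.
T_parcel − T_env = -10.4 − (-14.2) = +3.8°C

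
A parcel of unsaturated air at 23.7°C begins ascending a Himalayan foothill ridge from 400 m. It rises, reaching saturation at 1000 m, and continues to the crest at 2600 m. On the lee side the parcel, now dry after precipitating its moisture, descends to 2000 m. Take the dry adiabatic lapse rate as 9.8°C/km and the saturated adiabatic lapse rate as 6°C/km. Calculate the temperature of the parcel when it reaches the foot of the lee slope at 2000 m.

400–1000 m, dry: Δz = 0.6 km ⇒ ΔT = -5.88°C; T = 17.82°C
1000–2600 m, saturated: Δz = 1.6 km ⇒ ΔT = -9.6°C; T = 8.22°C
2600–2000 m, dry descent: Δz = 0.6 km ⇒ ΔT = +5.88°C; T = 14.1°C

14.1°C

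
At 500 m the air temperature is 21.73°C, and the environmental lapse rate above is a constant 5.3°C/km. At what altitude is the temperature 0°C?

4600 m

Height above start = (21.73 − 0) / 5.3 = 4.1 km
Altitude = 500 m + 4100 m = 4600 m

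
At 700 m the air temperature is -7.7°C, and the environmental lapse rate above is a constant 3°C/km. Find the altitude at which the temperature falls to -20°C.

Height above start = (-7.7 − (-20)) / 3 = 4.1 km
Altitude = 700 m + 4100 m = 4800 m

4800 m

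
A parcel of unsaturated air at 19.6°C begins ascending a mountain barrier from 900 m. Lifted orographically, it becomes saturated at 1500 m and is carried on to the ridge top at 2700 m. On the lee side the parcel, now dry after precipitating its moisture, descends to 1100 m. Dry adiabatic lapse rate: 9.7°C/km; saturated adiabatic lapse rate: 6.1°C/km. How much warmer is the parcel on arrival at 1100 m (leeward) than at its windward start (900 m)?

+2.38°C

Dry to 1500 m: -9.7 × 0.6 km = -5.82°C, so T = 13.78°C.
Saturated to 2700 m: -6.1 × 1.2 km = -7.32°C, so T = 6.46°C.
Dry descent to 1100 m: +9.7 × 1.6 km = +15.52°C, so T = 21.98°C.
Net change vs windward start: 21.98 − 19.6 = +2.38°C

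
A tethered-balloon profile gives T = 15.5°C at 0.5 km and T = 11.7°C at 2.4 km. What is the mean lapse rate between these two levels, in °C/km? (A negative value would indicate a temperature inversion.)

2°C/km

Γ = −ΔT/Δz = (15.5 − 11.7) / (2400 − 500) m
  = 3.8°C / 1.9 km = 2°C/km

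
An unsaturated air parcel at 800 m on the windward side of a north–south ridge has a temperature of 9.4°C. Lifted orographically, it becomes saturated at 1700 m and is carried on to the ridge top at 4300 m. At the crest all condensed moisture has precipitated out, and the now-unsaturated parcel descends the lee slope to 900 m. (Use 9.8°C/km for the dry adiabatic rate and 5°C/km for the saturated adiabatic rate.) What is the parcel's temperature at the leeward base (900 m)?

20.9°C

800–1700 m, dry: Δz = 0.9 km ⇒ ΔT = -8.82°C; T = 0.58°C
1700–4300 m, saturated: Δz = 2.6 km ⇒ ΔT = -13°C; T = -12.42°C
4300–900 m, dry descent: Δz = 3.4 km ⇒ ΔT = +33.32°C; T = 20.9°C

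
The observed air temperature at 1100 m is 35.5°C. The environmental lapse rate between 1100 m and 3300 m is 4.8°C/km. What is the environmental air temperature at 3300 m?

Environmental to 3300 m: -4.8 × 2.2 km = -10.56°C, so T = 24.94°C.

24.94°C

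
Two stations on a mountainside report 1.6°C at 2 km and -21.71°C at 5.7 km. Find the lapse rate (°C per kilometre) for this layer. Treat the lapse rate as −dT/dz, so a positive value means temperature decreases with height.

6.3°C/km

Γ = −ΔT/Δz = (1.6 − (-21.71)) / (5700 − 2000) m
  = 23.31°C / 3.7 km = 6.3°C/km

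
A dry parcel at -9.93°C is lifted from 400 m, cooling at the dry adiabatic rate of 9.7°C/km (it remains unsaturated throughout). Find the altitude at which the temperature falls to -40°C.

Height above start = (-9.93 − (-40)) / 9.7 = 3.1 km
Altitude = 400 m + 3100 m = 3500 m

3500 m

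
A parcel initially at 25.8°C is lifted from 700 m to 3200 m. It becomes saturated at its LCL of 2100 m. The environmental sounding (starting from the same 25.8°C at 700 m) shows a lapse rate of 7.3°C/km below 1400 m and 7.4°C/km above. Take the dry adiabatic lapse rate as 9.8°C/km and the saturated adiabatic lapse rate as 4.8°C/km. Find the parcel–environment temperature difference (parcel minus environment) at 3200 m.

-0.57°C (parcel cooler than environment)

Parcel:
  700–2100 m, dry: Δz = 1.4 km ⇒ ΔT = -13.72°C; T = 12.08°C
  2100–3200 m, saturated: Δz = 1.1 km ⇒ ΔT = -5.28°C; T = 6.8°C
Environment:
  700–1400 m, environment, lower layer: Δz = 0.7 km ⇒ ΔT = -5.11°C; T = 20.69°C
  1400–3200 m, environment, upper layer: Δz = 1.8 km ⇒ ΔT = -13.32°C; T = 7.37°C
T_parcel − T_env = 6.8 − 7.37 = -0.57°C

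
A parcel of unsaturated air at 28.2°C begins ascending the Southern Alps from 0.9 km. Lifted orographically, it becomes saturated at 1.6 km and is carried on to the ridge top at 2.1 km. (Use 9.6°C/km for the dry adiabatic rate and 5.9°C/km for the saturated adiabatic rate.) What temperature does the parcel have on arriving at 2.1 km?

18.53°C

900–1600 m, dry: Δz = 0.7 km ⇒ ΔT = -6.72°C; T = 21.48°C
1600–2100 m, saturated: Δz = 0.5 km ⇒ ΔT = -2.95°C; T = 18.53°C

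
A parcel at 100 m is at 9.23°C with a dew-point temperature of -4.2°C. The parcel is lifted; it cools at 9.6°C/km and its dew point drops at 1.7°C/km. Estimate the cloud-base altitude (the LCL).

T and T_d converge at 9.6 − 1.7 = 7.9°C per km
Height above start = (9.23 − (-4.2)) / 7.9 = 1.7 km
LCL altitude = 100 m + 1700 m = 1800 m

1800 m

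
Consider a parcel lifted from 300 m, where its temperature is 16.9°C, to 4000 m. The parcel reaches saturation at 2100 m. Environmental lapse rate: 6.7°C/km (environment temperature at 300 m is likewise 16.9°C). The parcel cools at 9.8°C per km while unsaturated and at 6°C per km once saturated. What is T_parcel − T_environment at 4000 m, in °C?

Parcel:
  From 300 m to 2100 m (dry): cools by 9.8 × 1.8 = 17.64°C, giving -0.74°C.
  From 2100 m to 4000 m (saturated): cools by 6 × 1.9 = 11.4°C, giving -12.14°C.
Environment:
  From 300 m to 4000 m (environment): cools by 6.7 × 3.7 = 24.79°C, giving -7.89°C.
T_parcel − T_env = -12.14 − (-7.89) = -4.25°C

-4.25°C (parcel cooler than environment)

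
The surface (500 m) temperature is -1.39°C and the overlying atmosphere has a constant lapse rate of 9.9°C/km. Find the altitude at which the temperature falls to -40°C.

Height above start = (-1.39 − (-40)) / 9.9 = 3.9 km
Altitude = 500 m + 3900 m = 4400 m

4400 m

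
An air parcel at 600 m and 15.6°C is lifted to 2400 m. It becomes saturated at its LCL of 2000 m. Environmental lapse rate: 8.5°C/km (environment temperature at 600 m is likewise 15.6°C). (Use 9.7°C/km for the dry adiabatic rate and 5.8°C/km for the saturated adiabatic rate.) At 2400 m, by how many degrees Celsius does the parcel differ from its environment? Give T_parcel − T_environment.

-0.6°C (parcel cooler than environment)

Parcel:
  600–2000 m, dry: Δz = 1.4 km ⇒ ΔT = -13.58°C; T = 2.02°C
  2000–2400 m, saturated: Δz = 0.4 km ⇒ ΔT = -2.32°C; T = -0.3°C
Environment:
  600–2400 m, environment: Δz = 1.8 km ⇒ ΔT = -15.3°C; T = 0.3°C
T_parcel − T_env = -0.3 − 0.3 = -0.6°C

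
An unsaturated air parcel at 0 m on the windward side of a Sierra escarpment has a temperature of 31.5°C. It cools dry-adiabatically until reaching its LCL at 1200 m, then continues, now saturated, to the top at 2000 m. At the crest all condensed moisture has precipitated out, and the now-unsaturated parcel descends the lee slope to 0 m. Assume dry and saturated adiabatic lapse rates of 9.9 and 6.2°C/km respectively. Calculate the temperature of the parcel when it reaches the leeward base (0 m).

0 → 1200 m (dry, 9.9°C/km): ΔT = -9.9 × 1.2 = -11.88°C → T = 19.62°C
1200 → 2000 m (saturated, 6.2°C/km): ΔT = -6.2 × 0.8 = -4.96°C → T = 14.66°C
2000 → 0 m (dry descent, 9.9°C/km): ΔT = +9.9 × 2 = +19.8°C → T = 34.46°C

34.46°C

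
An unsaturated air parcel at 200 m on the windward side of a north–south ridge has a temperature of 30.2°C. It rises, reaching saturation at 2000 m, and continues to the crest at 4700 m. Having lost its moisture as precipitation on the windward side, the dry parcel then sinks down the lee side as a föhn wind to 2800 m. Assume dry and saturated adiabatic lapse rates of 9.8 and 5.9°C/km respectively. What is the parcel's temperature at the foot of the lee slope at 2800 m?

200 → 2000 m (dry, 9.8°C/km): ΔT = -9.8 × 1.8 = -17.64°C → T = 12.56°C
2000 → 4700 m (saturated, 5.9°C/km): ΔT = -5.9 × 2.7 = -15.93°C → T = -3.37°C
4700 → 2800 m (dry descent, 9.8°C/km): ΔT = +9.8 × 1.9 = +18.62°C → T = 15.25°C

15.25°C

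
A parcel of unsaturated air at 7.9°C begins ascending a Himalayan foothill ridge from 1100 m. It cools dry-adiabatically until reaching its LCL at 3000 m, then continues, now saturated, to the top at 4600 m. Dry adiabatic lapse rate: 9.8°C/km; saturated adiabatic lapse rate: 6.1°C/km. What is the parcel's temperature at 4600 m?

-20.48°C

Dry to 3000 m: -9.8 × 1.9 km = -18.62°C, so T = -10.72°C.
Saturated to 4600 m: -6.1 × 1.6 km = -9.76°C, so T = -20.48°C.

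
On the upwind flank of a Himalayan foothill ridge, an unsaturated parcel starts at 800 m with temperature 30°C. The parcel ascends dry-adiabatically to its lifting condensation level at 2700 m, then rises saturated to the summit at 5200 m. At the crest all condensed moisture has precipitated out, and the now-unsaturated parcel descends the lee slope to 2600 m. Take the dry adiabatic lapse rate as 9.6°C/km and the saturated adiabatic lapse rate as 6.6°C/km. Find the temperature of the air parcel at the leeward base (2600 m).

Dry to 2700 m: -9.6 × 1.9 km = -18.24°C, so T = 11.76°C.
Saturated to 5200 m: -6.6 × 2.5 km = -16.5°C, so T = -4.74°C.
Dry descent to 2600 m: +9.6 × 2.6 km = +24.96°C, so T = 20.22°C.

20.22°C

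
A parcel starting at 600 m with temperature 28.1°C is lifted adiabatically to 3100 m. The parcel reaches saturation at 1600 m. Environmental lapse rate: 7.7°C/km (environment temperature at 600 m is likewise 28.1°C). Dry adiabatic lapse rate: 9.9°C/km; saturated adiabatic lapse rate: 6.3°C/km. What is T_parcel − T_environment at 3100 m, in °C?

-0.1°C (parcel cooler than environment)

Parcel:
  From 600 m to 1600 m (dry): cools by 9.9 × 1 = 9.9°C, giving 18.2°C.
  From 1600 m to 3100 m (saturated): cools by 6.3 × 1.5 = 9.45°C, giving 8.75°C.
Environment:
  From 600 m to 3100 m (environment): cools by 7.7 × 2.5 = 19.25°C, giving 8.85°C.
T_parcel − T_env = 8.75 − 8.85 = -0.1°C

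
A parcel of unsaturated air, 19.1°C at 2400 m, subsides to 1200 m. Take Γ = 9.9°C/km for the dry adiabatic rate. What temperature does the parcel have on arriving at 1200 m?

30.98°C

From 2400 m to 1200 m (dry adiabatic): warms by 9.9 × 1.2 = 11.88°C, giving 30.98°C.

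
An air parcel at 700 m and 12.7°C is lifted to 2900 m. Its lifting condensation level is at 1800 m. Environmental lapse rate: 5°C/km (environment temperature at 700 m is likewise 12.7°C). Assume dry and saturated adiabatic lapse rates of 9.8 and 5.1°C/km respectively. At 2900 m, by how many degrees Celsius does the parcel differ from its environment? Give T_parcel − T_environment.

Parcel:
  700 → 1800 m (dry, 9.8°C/km): ΔT = -9.8 × 1.1 = -10.78°C → T = 1.92°C
  1800 → 2900 m (saturated, 5.1°C/km): ΔT = -5.1 × 1.1 = -5.61°C → T = -3.69°C
Environment:
  700 → 2900 m (environment, 5°C/km): ΔT = -5 × 2.2 = -11°C → T = 1.7°C
T_parcel − T_env = -3.69 − 1.7 = -5.39°C

-5.39°C (parcel cooler than environment)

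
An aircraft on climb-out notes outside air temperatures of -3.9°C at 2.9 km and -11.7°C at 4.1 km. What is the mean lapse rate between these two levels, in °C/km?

6.5°C/km

Γ = −ΔT/Δz = (-3.9 − (-11.7)) / (4100 − 2900) m
  = 7.8°C / 1.2 km = 6.5°C/km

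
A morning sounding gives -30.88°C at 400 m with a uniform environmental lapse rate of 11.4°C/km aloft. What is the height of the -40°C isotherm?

Height above start = (-30.88 − (-40)) / 11.4 = 0.8 km
Altitude = 400 m + 800 m = 1200 m

1200 m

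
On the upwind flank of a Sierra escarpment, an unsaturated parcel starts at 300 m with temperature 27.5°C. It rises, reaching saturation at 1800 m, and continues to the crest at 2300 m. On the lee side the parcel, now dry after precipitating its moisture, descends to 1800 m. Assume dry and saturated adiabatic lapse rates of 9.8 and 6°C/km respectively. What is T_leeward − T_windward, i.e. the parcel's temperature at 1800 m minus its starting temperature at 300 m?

Dry to 1800 m: -9.8 × 1.5 km = -14.7°C, so T = 12.8°C.
Saturated to 2300 m: -6 × 0.5 km = -3°C, so T = 9.8°C.
Dry descent to 1800 m: +9.8 × 0.5 km = +4.9°C, so T = 14.7°C.
Net change vs windward start: 14.7 − 27.5 = -12.8°C

-12.8°C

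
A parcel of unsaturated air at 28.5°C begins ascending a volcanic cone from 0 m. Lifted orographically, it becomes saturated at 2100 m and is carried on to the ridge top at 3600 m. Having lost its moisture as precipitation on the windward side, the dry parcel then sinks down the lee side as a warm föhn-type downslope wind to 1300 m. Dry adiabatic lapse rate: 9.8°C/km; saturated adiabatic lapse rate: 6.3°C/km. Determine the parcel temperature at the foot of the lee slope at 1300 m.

From 0 m to 2100 m (dry): cools by 9.8 × 2.1 = 20.58°C, giving 7.92°C.
From 2100 m to 3600 m (saturated): cools by 6.3 × 1.5 = 9.45°C, giving -1.53°C.
From 3600 m to 1300 m (dry descent): warms by 9.8 × 2.3 = 22.54°C, giving 21.01°C.

21.01°C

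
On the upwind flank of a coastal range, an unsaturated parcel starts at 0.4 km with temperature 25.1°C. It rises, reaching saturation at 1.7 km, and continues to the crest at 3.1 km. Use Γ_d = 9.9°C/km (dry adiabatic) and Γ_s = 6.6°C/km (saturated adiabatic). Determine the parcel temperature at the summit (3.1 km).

Dry to 1700 m: -9.9 × 1.3 km = -12.87°C, so T = 12.23°C.
Saturated to 3100 m: -6.6 × 1.4 km = -9.24°C, so T = 2.99°C.

2.99°C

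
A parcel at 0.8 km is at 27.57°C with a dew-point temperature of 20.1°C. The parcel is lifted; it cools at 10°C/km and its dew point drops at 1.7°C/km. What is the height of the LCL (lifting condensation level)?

T and T_d converge at 10 − 1.7 = 8.3°C per km
Height above start = (27.57 − 20.1) / 8.3 = 0.9 km
LCL altitude = 800 m + 900 m = 1700 m

1.7 km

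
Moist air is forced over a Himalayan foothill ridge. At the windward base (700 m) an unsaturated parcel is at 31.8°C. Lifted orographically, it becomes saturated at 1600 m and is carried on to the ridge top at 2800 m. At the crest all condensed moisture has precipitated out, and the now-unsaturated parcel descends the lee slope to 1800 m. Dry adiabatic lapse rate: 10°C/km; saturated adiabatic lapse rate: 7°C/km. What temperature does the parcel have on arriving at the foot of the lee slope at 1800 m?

24.4°C

From 700 m to 1600 m (dry): cools by 10 × 0.9 = 9°C, giving 22.8°C.
From 1600 m to 2800 m (saturated): cools by 7 × 1.2 = 8.4°C, giving 14.4°C.
From 2800 m to 1800 m (dry descent): warms by 10 × 1 = 10°C, giving 24.4°C.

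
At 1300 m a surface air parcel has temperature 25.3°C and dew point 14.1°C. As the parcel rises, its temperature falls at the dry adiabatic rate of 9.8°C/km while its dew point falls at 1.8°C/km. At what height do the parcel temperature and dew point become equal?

T and T_d converge at 9.8 − 1.8 = 8°C per km
Height above start = (25.3 − 14.1) / 8 = 1.4 km
LCL altitude = 1300 m + 1400 m = 2700 m

2700 m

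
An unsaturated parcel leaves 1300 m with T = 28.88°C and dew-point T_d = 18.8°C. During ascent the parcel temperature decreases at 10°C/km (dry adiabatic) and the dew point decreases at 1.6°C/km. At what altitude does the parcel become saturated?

T and T_d converge at 10 − 1.6 = 8.4°C per km
Height above start = (28.88 − 18.8) / 8.4 = 1.2 km
LCL altitude = 1300 m + 1200 m = 2500 m

2500 m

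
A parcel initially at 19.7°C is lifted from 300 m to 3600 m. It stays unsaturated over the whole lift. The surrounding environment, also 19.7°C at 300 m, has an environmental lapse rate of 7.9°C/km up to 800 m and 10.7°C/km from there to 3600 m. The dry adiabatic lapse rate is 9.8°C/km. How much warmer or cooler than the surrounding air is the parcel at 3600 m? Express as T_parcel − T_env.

Parcel:
  Dry to 3600 m: -9.8 × 3.3 km = -32.34°C, so T = -12.64°C.
Environment:
  Environment, lower layer to 800 m: -7.9 × 0.5 km = -3.95°C, so T = 15.75°C.
  Environment, upper layer to 3600 m: -10.7 × 2.8 km = -29.96°C, so T = -14.21°C.
T_parcel − T_env = -12.64 − (-14.21) = +1.57°C

+1.57°C (parcel warmer than environment)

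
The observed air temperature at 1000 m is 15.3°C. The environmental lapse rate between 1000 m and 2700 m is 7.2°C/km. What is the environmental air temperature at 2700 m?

3.06°C

From 1000 m to 2700 m (environmental): cools by 7.2 × 1.7 = 12.24°C, giving 3.06°C.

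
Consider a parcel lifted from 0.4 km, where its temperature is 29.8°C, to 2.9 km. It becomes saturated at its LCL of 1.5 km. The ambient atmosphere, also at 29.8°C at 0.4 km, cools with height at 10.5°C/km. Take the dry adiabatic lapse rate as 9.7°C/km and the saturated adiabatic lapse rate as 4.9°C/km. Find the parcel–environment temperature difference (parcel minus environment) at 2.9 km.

+8.72°C (parcel warmer than environment)

Parcel:
  400 → 1500 m (dry, 9.7°C/km): ΔT = -9.7 × 1.1 = -10.67°C → T = 19.13°C
  1500 → 2900 m (saturated, 4.9°C/km): ΔT = -4.9 × 1.4 = -6.86°C → T = 12.27°C
Environment:
  400 → 2900 m (environment, 10.5°C/km): ΔT = -10.5 × 2.5 = -26.25°C → T = 3.55°C
T_parcel − T_env = 12.27 − 3.55 = +8.72°C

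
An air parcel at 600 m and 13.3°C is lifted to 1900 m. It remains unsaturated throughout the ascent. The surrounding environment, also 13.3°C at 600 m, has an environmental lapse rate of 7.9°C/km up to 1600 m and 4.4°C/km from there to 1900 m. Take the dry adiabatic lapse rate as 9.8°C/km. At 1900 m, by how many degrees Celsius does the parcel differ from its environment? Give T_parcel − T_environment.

-3.52°C (parcel cooler than environment)

Parcel:
  From 600 m to 1900 m (dry): cools by 9.8 × 1.3 = 12.74°C, giving 0.56°C.
Environment:
  From 600 m to 1600 m (environment, lower layer): cools by 7.9 × 1 = 7.9°C, giving 5.4°C.
  From 1600 m to 1900 m (environment, upper layer): cools by 4.4 × 0.3 = 1.32°C, giving 4.08°C.
T_parcel − T_env = 0.56 − 4.08 = -3.52°C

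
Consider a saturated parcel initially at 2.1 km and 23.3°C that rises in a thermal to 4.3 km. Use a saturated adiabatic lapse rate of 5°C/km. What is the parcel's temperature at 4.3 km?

2100 → 4300 m (saturated adiabatic, 5°C/km): ΔT = -5 × 2.2 = -11°C → T = 12.3°C

12.3°C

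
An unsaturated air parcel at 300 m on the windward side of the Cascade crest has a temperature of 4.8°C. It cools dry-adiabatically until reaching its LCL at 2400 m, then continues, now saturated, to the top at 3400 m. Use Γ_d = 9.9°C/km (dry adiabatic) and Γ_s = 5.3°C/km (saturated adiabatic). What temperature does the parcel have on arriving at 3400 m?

-21.29°C

From 300 m to 2400 m (dry): cools by 9.9 × 2.1 = 20.79°C, giving -15.99°C.
From 2400 m to 3400 m (saturated): cools by 5.3 × 1 = 5.3°C, giving -21.29°C.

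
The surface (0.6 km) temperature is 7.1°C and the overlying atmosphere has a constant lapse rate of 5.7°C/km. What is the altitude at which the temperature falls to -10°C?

3.6 km

Height above start = (7.1 − (-10)) / 5.7 = 3 km
Altitude = 600 m + 3000 m = 3600 m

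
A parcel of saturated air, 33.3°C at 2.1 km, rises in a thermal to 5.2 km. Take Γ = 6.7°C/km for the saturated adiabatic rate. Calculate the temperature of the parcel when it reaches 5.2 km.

12.53°C

2100 → 5200 m (saturated adiabatic, 6.7°C/km): ΔT = -6.7 × 3.1 = -20.77°C → T = 12.53°C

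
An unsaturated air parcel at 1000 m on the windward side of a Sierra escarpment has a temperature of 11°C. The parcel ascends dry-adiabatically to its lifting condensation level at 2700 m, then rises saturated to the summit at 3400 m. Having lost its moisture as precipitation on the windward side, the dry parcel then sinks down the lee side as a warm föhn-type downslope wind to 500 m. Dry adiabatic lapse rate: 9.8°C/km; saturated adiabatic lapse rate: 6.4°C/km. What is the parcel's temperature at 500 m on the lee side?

18.28°C

From 1000 m to 2700 m (dry): cools by 9.8 × 1.7 = 16.66°C, giving -5.66°C.
From 2700 m to 3400 m (saturated): cools by 6.4 × 0.7 = 4.48°C, giving -10.14°C.
From 3400 m to 500 m (dry descent): warms by 9.8 × 2.9 = 28.42°C, giving 18.28°C.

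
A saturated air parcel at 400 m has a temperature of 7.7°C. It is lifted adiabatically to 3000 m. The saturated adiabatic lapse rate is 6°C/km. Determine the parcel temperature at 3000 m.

Saturated adiabatic to 3000 m: -6 × 2.6 km = -15.6°C, so T = -7.9°C.

-7.9°C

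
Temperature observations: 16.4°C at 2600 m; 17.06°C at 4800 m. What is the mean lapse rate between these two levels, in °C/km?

-0.3°C/km

Γ = −ΔT/Δz = (16.4 − 17.06) / (4800 − 2600) m
  = -0.66°C / 2.2 km = -0.3°C/km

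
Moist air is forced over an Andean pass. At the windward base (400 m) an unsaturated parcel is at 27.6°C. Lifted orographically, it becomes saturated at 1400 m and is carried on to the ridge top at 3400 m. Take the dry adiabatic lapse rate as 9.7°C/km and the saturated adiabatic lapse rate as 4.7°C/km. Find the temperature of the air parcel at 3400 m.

8.5°C

Dry to 1400 m: -9.7 × 1 km = -9.7°C, so T = 17.9°C.
Saturated to 3400 m: -4.7 × 2 km = -9.4°C, so T = 8.5°C.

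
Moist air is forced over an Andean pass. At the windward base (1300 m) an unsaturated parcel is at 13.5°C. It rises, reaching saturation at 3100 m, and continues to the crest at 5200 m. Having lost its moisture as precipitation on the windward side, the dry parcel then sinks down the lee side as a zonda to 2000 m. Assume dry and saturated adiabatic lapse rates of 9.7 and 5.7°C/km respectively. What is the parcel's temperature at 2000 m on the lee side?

15.11°C

From 1300 m to 3100 m (dry): cools by 9.7 × 1.8 = 17.46°C, giving -3.96°C.
From 3100 m to 5200 m (saturated): cools by 5.7 × 2.1 = 11.97°C, giving -15.93°C.
From 5200 m to 2000 m (dry descent): warms by 9.7 × 3.2 = 31.04°C, giving 15.11°C.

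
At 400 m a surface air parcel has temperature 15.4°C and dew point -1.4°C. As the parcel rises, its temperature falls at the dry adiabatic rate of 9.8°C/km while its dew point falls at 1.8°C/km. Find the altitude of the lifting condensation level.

T and T_d converge at 9.8 − 1.8 = 8°C per km
Height above start = (15.4 − (-1.4)) / 8 = 2.1 km
LCL altitude = 400 m + 2100 m = 2500 m

2500 m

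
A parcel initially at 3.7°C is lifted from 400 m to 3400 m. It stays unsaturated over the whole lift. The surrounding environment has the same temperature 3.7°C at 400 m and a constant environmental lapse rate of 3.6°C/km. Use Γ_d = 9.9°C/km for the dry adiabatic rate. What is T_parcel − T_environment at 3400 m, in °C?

-18.9°C (parcel cooler than environment)

Parcel:
  Dry to 3400 m: -9.9 × 3 km = -29.7°C, so T = -26°C.
Environment:
  Environment to 3400 m: -3.6 × 3 km = -10.8°C, so T = -7.1°C.
T_parcel − T_env = -26 − (-7.1) = -18.9°C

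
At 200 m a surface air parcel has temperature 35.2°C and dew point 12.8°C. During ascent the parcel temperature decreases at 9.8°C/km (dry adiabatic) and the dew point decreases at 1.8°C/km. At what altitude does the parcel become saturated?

T and T_d converge at 9.8 − 1.8 = 8°C per km
Height above start = (35.2 − 12.8) / 8 = 2.8 km
LCL altitude = 200 m + 2800 m = 3000 m

3000 m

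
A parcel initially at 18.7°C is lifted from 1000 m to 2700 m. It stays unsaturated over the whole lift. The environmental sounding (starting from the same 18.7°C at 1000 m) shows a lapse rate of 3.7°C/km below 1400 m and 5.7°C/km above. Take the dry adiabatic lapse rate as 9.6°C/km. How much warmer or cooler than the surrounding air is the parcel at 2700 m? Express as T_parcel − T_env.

Parcel:
  1000–2700 m, dry: Δz = 1.7 km ⇒ ΔT = -16.32°C; T = 2.38°C
Environment:
  1000–1400 m, environment, lower layer: Δz = 0.4 km ⇒ ΔT = -1.48°C; T = 17.22°C
  1400–2700 m, environment, upper layer: Δz = 1.3 km ⇒ ΔT = -7.41°C; T = 9.81°C
T_parcel − T_env = 2.38 − 9.81 = -7.43°C

-7.43°C (parcel cooler than environment)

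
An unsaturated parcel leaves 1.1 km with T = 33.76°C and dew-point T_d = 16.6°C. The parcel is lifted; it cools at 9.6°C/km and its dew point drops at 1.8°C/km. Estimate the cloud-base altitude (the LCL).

T and T_d converge at 9.6 − 1.8 = 7.8°C per km
Height above start = (33.76 − 16.6) / 7.8 = 2.2 km
LCL altitude = 1100 m + 2200 m = 3300 m

3.3 km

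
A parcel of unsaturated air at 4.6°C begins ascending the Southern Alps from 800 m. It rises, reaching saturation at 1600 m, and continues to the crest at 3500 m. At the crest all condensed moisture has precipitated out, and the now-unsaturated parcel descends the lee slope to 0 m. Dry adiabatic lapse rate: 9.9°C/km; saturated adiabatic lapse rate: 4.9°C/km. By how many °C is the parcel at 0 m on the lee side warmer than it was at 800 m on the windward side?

+17.42°C

800–1600 m, dry: Δz = 0.8 km ⇒ ΔT = -7.92°C; T = -3.32°C
1600–3500 m, saturated: Δz = 1.9 km ⇒ ΔT = -9.31°C; T = -12.63°C
3500–0 m, dry descent: Δz = 3.5 km ⇒ ΔT = +34.65°C; T = 22.02°C
Net change vs windward start: 22.02 − 4.6 = +17.42°C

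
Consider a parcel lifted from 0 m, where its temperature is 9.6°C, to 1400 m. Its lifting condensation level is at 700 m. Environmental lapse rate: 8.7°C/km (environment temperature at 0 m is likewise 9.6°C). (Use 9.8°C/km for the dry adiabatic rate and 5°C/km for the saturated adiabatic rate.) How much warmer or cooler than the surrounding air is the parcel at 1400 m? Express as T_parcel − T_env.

Parcel:
  0–700 m, dry: Δz = 0.7 km ⇒ ΔT = -6.86°C; T = 2.74°C
  700–1400 m, saturated: Δz = 0.7 km ⇒ ΔT = -3.5°C; T = -0.76°C
Environment:
  0–1400 m, environment: Δz = 1.4 km ⇒ ΔT = -12.18°C; T = -2.58°C
T_parcel − T_env = -0.76 − (-2.58) = +1.82°C

+1.82°C (parcel warmer than environment)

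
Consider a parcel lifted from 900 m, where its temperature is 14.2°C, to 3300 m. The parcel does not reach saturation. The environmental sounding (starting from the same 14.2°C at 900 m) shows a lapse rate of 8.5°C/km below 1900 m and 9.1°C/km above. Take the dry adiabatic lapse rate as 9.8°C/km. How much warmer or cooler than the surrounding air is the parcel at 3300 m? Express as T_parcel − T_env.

-2.28°C (parcel cooler than environment)

Parcel:
  900 → 3300 m (dry, 9.8°C/km): ΔT = -9.8 × 2.4 = -23.52°C → T = -9.32°C
Environment:
  900 → 1900 m (environment, lower layer, 8.5°C/km): ΔT = -8.5 × 1 = -8.5°C → T = 5.7°C
  1900 → 3300 m (environment, upper layer, 9.1°C/km): ΔT = -9.1 × 1.4 = -12.74°C → T = -7.04°C
T_parcel − T_env = -9.32 − (-7.04) = -2.28°C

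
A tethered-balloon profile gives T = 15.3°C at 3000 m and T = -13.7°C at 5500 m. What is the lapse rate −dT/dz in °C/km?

11.6°C/km

Γ = −ΔT/Δz = (15.3 − (-13.7)) / (5500 − 3000) m
  = 29°C / 2.5 km = 11.6°C/km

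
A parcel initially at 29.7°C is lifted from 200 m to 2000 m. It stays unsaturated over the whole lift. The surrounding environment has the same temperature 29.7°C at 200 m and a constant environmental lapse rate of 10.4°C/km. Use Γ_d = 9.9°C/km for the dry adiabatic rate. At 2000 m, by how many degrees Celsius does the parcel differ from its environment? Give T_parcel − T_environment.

+0.9°C (parcel warmer than environment)

Parcel:
  200 → 2000 m (dry, 9.9°C/km): ΔT = -9.9 × 1.8 = -17.82°C → T = 11.88°C
Environment:
  200 → 2000 m (environment, 10.4°C/km): ΔT = -10.4 × 1.8 = -18.72°C → T = 10.98°C
T_parcel − T_env = 11.88 − 10.98 = +0.9°C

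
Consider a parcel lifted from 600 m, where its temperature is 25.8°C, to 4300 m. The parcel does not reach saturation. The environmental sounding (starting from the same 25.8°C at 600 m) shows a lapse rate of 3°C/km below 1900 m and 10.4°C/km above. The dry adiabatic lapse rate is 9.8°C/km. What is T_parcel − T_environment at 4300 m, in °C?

Parcel:
  Dry to 4300 m: -9.8 × 3.7 km = -36.26°C, so T = -10.46°C.
Environment:
  Environment, lower layer to 1900 m: -3 × 1.3 km = -3.9°C, so T = 21.9°C.
  Environment, upper layer to 4300 m: -10.4 × 2.4 km = -24.96°C, so T = -3.06°C.
T_parcel − T_env = -10.46 − (-3.06) = -7.4°C

-7.4°C (parcel cooler than environment)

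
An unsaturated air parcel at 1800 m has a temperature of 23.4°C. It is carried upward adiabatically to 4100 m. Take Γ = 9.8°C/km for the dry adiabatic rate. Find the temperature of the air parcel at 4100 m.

Dry adiabatic to 4100 m: -9.8 × 2.3 km = -22.54°C, so T = 0.86°C.

0.86°C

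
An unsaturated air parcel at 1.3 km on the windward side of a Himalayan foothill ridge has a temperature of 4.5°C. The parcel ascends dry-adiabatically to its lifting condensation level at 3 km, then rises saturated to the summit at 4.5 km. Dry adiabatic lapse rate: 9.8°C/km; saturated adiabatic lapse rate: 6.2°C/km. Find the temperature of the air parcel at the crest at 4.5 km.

From 1300 m to 3000 m (dry): cools by 9.8 × 1.7 = 16.66°C, giving -12.16°C.
From 3000 m to 4500 m (saturated): cools by 6.2 × 1.5 = 9.3°C, giving -21.46°C.

-21.46°C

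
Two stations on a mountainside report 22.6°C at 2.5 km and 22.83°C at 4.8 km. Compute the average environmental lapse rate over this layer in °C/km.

-0.1°C/km

Γ = −ΔT/Δz = (22.6 − 22.83) / (4800 − 2500) m
  = -0.23°C / 2.3 km = -0.1°C/km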